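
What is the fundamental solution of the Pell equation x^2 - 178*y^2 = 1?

(x, y) = (1601, 120)

First expand sqrt(178) as a continued fraction. With x_i = (sqrt(178) + m_i)/d_i and (m_0, d_0) = (0, 1): a_0 = floor(sqrt(178)) = 13, since 13^2 = 169 <= 178 < 196 = 14^2.
Iterate m_{i+1} = d_i*a_i - m_i, d_{i+1} = (178 - m_{i+1}^2)/d_i, a_{i+1} = floor((a_0 + m_{i+1})/d_{i+1}):
  m_1 = 1*13 - 0 = 13, d_1 = (178 - 13^2)/1 = 9/1 = 9, a_1 = floor((13 + 13)/9) = 2.
  m_2 = 9*2 - 13 = 5, d_2 = (178 - 5^2)/9 = 153/9 = 17, a_2 = floor((13 + 5)/17) = 1.
  m_3 = 17*1 - 5 = 12, d_3 = (178 - 12^2)/17 = 34/17 = 2, a_3 = floor((13 + 12)/2) = 12.
  m_4 = 2*12 - 12 = 12, d_4 = (178 - 12^2)/2 = 34/2 = 17, a_4 = floor((13 + 12)/17) = 1.
  m_5 = 17*1 - 12 = 5, d_5 = (178 - 5^2)/17 = 153/17 = 9, a_5 = floor((13 + 5)/9) = 2.
  m_6 = 9*2 - 5 = 13, d_6 = (178 - 13^2)/9 = 9/9 = 1, a_6 = floor((13 + 13)/1) = 26.
  m_7 = 1*26 - 13 = 13, d_7 = (178 - 13^2)/1 = 9/1 = 9: (m_7, d_7) = (m_1, d_1) = (13, 9), so from here the quotients repeat a_1, ..., a_6; the period length is 6.
So sqrt(178) = [13; (2, 1, 12, 1, 2, 26)] with period length k = 6.
k is even, so the fundamental solution of x^2 - 178y^2 = 1 is (p_{k-1}, q_{k-1}) = (p_5, q_5); compute convergents through index 5.
Convergents (p_i = a_i*p_{i-1} + p_{i-2}, q_i = a_i*q_{i-1} + q_{i-2} with p_{-2}=0, p_{-1}=1, q_{-2}=1, q_{-1}=0):
  i=0: a_0=13, p_0 = 13*1 + 0 = 13, q_0 = 13*0 + 1 = 1.
  i=1: a_1=2, p_1 = 2*13 + 1 = 27, q_1 = 2*1 + 0 = 2.
  i=2: a_2=1, p_2 = 1*27 + 13 = 40, q_2 = 1*2 + 1 = 3.
  i=3: a_3=12, p_3 = 12*40 + 27 = 507, q_3 = 12*3 + 2 = 38.
  i=4: a_4=1, p_4 = 1*507 + 40 = 547, q_4 = 1*38 + 3 = 41.
  i=5: a_5=2, p_5 = 2*547 + 507 = 1601, q_5 = 2*41 + 38 = 120.
Check: 1601^2 - 178*120^2 = 2563201 - 2563200 = 1, so (x, y) = (1601, 120) solves the equation, and by the theorem it is the least positive solution.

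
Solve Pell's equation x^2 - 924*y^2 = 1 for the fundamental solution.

First expand sqrt(924) as a continued fraction. With x_i = (sqrt(924) + m_i)/d_i and (m_0, d_0) = (0, 1): a_0 = floor(sqrt(924)) = 30, since 30^2 = 900 <= 924 < 961 = 31^2.
Iterate m_{i+1} = d_i*a_i - m_i, d_{i+1} = (924 - m_{i+1}^2)/d_i, a_{i+1} = floor((a_0 + m_{i+1})/d_{i+1}):
  m_1 = 1*30 - 0 = 30, d_1 = (924 - 30^2)/1 = 24/1 = 24, a_1 = floor((30 + 30)/24) = 2.
  m_2 = 24*2 - 30 = 18, d_2 = (924 - 18^2)/24 = 600/24 = 25, a_2 = floor((30 + 18)/25) = 1.
  m_3 = 25*1 - 18 = 7, d_3 = (924 - 7^2)/25 = 875/25 = 35, a_3 = floor((30 + 7)/35) = 1.
  m_4 = 35*1 - 7 = 28, d_4 = (924 - 28^2)/35 = 140/35 = 4, a_4 = floor((30 + 28)/4) = 14.
  m_5 = 4*14 - 28 = 28, d_5 = (924 - 28^2)/4 = 140/4 = 35, a_5 = floor((30 + 28)/35) = 1.
  m_6 = 35*1 - 28 = 7, d_6 = (924 - 7^2)/35 = 875/35 = 25, a_6 = floor((30 + 7)/25) = 1.
  m_7 = 25*1 - 7 = 18, d_7 = (924 - 18^2)/25 = 600/25 = 24, a_7 = floor((30 + 18)/24) = 2.
  m_8 = 24*2 - 18 = 30, d_8 = (924 - 30^2)/24 = 24/24 = 1, a_8 = floor((30 + 30)/1) = 60.
  m_9 = 1*60 - 30 = 30, d_9 = (924 - 30^2)/1 = 24/1 = 24: (m_9, d_9) = (m_1, d_1) = (30, 24), so from here the quotients repeat a_1, ..., a_8; the period length is 8.
So sqrt(924) = [30; (2, 1, 1, 14, 1, 1, 2, 60)] with period length k = 8.
k is even, so the fundamental solution of x^2 - 924y^2 = 1 is (p_{k-1}, q_{k-1}) = (p_7, q_7); compute convergents through index 7.
Convergents (p_i = a_i*p_{i-1} + p_{i-2}, q_i = a_i*q_{i-1} + q_{i-2} with p_{-2}=0, p_{-1}=1, q_{-2}=1, q_{-1}=0):
  i=0: a_0=30, p_0 = 30*1 + 0 = 30, q_0 = 30*0 + 1 = 1.
  i=1: a_1=2, p_1 = 2*30 + 1 = 61, q_1 = 2*1 + 0 = 2.
  i=2: a_2=1, p_2 = 1*61 + 30 = 91, q_2 = 1*2 + 1 = 3.
  i=3: a_3=1, p_3 = 1*91 + 61 = 152, q_3 = 1*3 + 2 = 5.
  i=4: a_4=14, p_4 = 14*152 + 91 = 2219, q_4 = 14*5 + 3 = 73.
  i=5: a_5=1, p_5 = 1*2219 + 152 = 2371, q_5 = 1*73 + 5 = 78.
  i=6: a_6=1, p_6 = 1*2371 + 2219 = 4590, q_6 = 1*78 + 73 = 151.
  i=7: a_7=2, p_7 = 2*4590 + 2371 = 11551, q_7 = 2*151 + 78 = 380.
Check: 11551^2 - 924*380^2 = 133425601 - 133425600 = 1, so (x, y) = (11551, 380) solves the equation, and by the theorem it is the least positive solution.

(x, y) = (11551, 380)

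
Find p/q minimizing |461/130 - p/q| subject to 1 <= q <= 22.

39/11

Expand x = 461/130 as a continued fraction with the Euclidean algorithm:
  461 = 3*130 + 71, so a_0 = 3.
  130 = 1*71 + 59, so a_1 = 1.
  71 = 1*59 + 12, so a_2 = 1.
  59 = 4*12 + 11, so a_3 = 4.
  12 = 1*11 + 1, so a_4 = 1.
  11 = 11*1 + 0, so a_5 = 11.
so x = [3; 1, 1, 4, 1, 11].
Convergents (p_i = a_i*p_{i-1} + p_{i-2}, q_i = a_i*q_{i-1} + q_{i-2} with p_{-2}=0, p_{-1}=1, q_{-2}=1, q_{-1}=0), until the denominator exceeds 22:
  i=0: a_0=3, p_0 = 3*1 + 0 = 3, q_0 = 3*0 + 1 = 1.
  i=1: a_1=1, p_1 = 1*3 + 1 = 4, q_1 = 1*1 + 0 = 1.
  i=2: a_2=1, p_2 = 1*4 + 3 = 7, q_2 = 1*1 + 1 = 2.
  i=3: a_3=4, p_3 = 4*7 + 4 = 32, q_3 = 4*2 + 1 = 9.
  i=4: a_4=1, p_4 = 1*32 + 7 = 39, q_4 = 1*9 + 2 = 11.
  i=5: a_5=11, p_5 = 11*39 + 32 = 461, q_5 = 11*11 + 9 = 130.
q_5 = 130 > 22, so the last convergent with denominator <= 22 is p_4/q_4 = 39/11.
The closest fraction with denominator <= 22 is either p_4/q_4 or the intermediate fraction (k*p_4 + p_3)/(k*q_4 + q_3) with the largest k >= 1 whose denominator stays <= 22; these approach x as k grows, and every other convergent or intermediate fraction in range is farther away.
Largest k: floor((22 - q_3)/q_4) = floor((22 - 9)/11) = 1.
That gives (1*39 + 32)/(1*11 + 9) = 71/20.
Compare the errors: |x - 39/11| = |461*11 - 39*130|/(130*11) = 1/1430, and |x - 71/20| = |461*20 - 71*130|/(130*20) = 10/2600.
Cross-multiplying, 1*2600 = 2600 < 14300 = 10*1430, so 1/1430 is smaller: the convergent 39/11 is closer to x than 71/20.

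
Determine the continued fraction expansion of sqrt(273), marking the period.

Write x_i = (sqrt(273) + m_i)/d_i with (m_0, d_0) = (0, 1). a_0 = floor(sqrt(273)) = 16, since 16^2 = 256 <= 273 < 289 = 17^2.
Iterate m_{i+1} = d_i*a_i - m_i, d_{i+1} = (273 - m_{i+1}^2)/d_i, a_{i+1} = floor((a_0 + m_{i+1})/d_{i+1}):
  m_1 = 1*16 - 0 = 16, d_1 = (273 - 16^2)/1 = 17/1 = 17, a_1 = floor((16 + 16)/17) = 1.
  m_2 = 17*1 - 16 = 1, d_2 = (273 - 1^2)/17 = 272/17 = 16, a_2 = floor((16 + 1)/16) = 1.
  m_3 = 16*1 - 1 = 15, d_3 = (273 - 15^2)/16 = 48/16 = 3, a_3 = floor((16 + 15)/3) = 10.
  m_4 = 3*10 - 15 = 15, d_4 = (273 - 15^2)/3 = 48/3 = 16, a_4 = floor((16 + 15)/16) = 1.
  m_5 = 16*1 - 15 = 1, d_5 = (273 - 1^2)/16 = 272/16 = 17, a_5 = floor((16 + 1)/17) = 1.
  m_6 = 17*1 - 1 = 16, d_6 = (273 - 16^2)/17 = 17/17 = 1, a_6 = floor((16 + 16)/1) = 32.
  m_7 = 1*32 - 16 = 16, d_7 = (273 - 16^2)/1 = 17/1 = 17: (m_7, d_7) = (m_1, d_1) = (16, 17), so from here the quotients repeat a_1, ..., a_6; the period length is 6.
Hence the expansion of sqrt(273) is a_0 = 16 followed by the repeating block 1, 1, 10, 1, 1, 32 (period 6).

[16; (1, 1, 10, 1, 1, 32)]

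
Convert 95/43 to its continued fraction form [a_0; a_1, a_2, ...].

[2; 4, 1, 3, 2]

Run the Euclidean algorithm on 95 and 43; the successive quotients are the partial quotients a_0, a_1, ... (each step inverts the fractional part left over by the previous one):
  95 = 2*43 + 9, so a_0 = 2.
  43 = 4*9 + 7, so a_1 = 4.
  9 = 1*7 + 2, so a_2 = 1.
  7 = 3*2 + 1, so a_3 = 3.
  2 = 2*1 + 0, so a_4 = 2.
The remainder reaches 0 after 5 divisions, so the expansion has 5 partial quotients, read off in order.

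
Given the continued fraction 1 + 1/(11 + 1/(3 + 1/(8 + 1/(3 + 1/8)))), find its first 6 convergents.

Using the convergent recurrence p_i = a_i*p_{i-1} + p_{i-2}, q_i = a_i*q_{i-1} + q_{i-2} with p_{-2}=0, p_{-1}=1, q_{-2}=1, q_{-1}=0:
  i=0: a_0=1, p_0 = 1*1 + 0 = 1, q_0 = 1*0 + 1 = 1.
  i=1: a_1=11, p_1 = 11*1 + 1 = 12, q_1 = 11*1 + 0 = 11.
  i=2: a_2=3, p_2 = 3*12 + 1 = 37, q_2 = 3*11 + 1 = 34.
  i=3: a_3=8, p_3 = 8*37 + 12 = 308, q_3 = 8*34 + 11 = 283.
  i=4: a_4=3, p_4 = 3*308 + 37 = 961, q_4 = 3*283 + 34 = 883.
  i=5: a_5=8, p_5 = 8*961 + 308 = 7996, q_5 = 8*883 + 283 = 7347.

1/1, 12/11, 37/34, 308/283, 961/883, 7996/7347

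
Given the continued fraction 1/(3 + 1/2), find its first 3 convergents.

0/1, 1/3, 2/7

Using the convergent recurrence p_i = a_i*p_{i-1} + p_{i-2}, q_i = a_i*q_{i-1} + q_{i-2} with p_{-2}=0, p_{-1}=1, q_{-2}=1, q_{-1}=0:
  i=0: a_0=0, p_0 = 0*1 + 0 = 0, q_0 = 0*0 + 1 = 1.
  i=1: a_1=3, p_1 = 3*0 + 1 = 1, q_1 = 3*1 + 0 = 3.
  i=2: a_2=2, p_2 = 2*1 + 0 = 2, q_2 = 2*3 + 1 = 7.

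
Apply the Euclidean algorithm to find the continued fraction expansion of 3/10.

Run the Euclidean algorithm on 3 and 10; the successive quotients are the partial quotients a_0, a_1, ... (each step inverts the fractional part left over by the previous one):
  3 = 0*10 + 3, so a_0 = 0.
  10 = 3*3 + 1, so a_1 = 3.
  3 = 3*1 + 0, so a_2 = 3.
The remainder reaches 0 after 3 divisions, so the expansion has 3 partial quotients, read off in order.

[0; 3, 3]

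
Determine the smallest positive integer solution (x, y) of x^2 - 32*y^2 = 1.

First expand sqrt(32) as a continued fraction. With x_i = (sqrt(32) + m_i)/d_i and (m_0, d_0) = (0, 1): a_0 = floor(sqrt(32)) = 5, since 5^2 = 25 <= 32 < 36 = 6^2.
Iterate m_{i+1} = d_i*a_i - m_i, d_{i+1} = (32 - m_{i+1}^2)/d_i, a_{i+1} = floor((a_0 + m_{i+1})/d_{i+1}):
  m_1 = 1*5 - 0 = 5, d_1 = (32 - 5^2)/1 = 7/1 = 7, a_1 = floor((5 + 5)/7) = 1.
  m_2 = 7*1 - 5 = 2, d_2 = (32 - 2^2)/7 = 28/7 = 4, a_2 = floor((5 + 2)/4) = 1.
  m_3 = 4*1 - 2 = 2, d_3 = (32 - 2^2)/4 = 28/4 = 7, a_3 = floor((5 + 2)/7) = 1.
  m_4 = 7*1 - 2 = 5, d_4 = (32 - 5^2)/7 = 7/7 = 1, a_4 = floor((5 + 5)/1) = 10.
  m_5 = 1*10 - 5 = 5, d_5 = (32 - 5^2)/1 = 7/1 = 7: (m_5, d_5) = (m_1, d_1) = (5, 7), so from here the quotients repeat a_1, ..., a_4; the period length is 4.
So sqrt(32) = [5; (1, 1, 1, 10)] with period length k = 4.
k is even, so the fundamental solution of x^2 - 32y^2 = 1 is (p_{k-1}, q_{k-1}) = (p_3, q_3); compute convergents through index 3.
Convergents (p_i = a_i*p_{i-1} + p_{i-2}, q_i = a_i*q_{i-1} + q_{i-2} with p_{-2}=0, p_{-1}=1, q_{-2}=1, q_{-1}=0):
  i=0: a_0=5, p_0 = 5*1 + 0 = 5, q_0 = 5*0 + 1 = 1.
  i=1: a_1=1, p_1 = 1*5 + 1 = 6, q_1 = 1*1 + 0 = 1.
  i=2: a_2=1, p_2 = 1*6 + 5 = 11, q_2 = 1*1 + 1 = 2.
  i=3: a_3=1, p_3 = 1*11 + 6 = 17, q_3 = 1*2 + 1 = 3.
Check: 17^2 - 32*3^2 = 289 - 288 = 1, so (x, y) = (17, 3) solves the equation, and by the theorem it is the least positive solution.

(x, y) = (17, 3)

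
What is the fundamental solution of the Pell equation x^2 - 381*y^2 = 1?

(x, y) = (1015, 52)

First expand sqrt(381) as a continued fraction. With x_i = (sqrt(381) + m_i)/d_i and (m_0, d_0) = (0, 1): a_0 = floor(sqrt(381)) = 19, since 19^2 = 361 <= 381 < 400 = 20^2.
Iterate m_{i+1} = d_i*a_i - m_i, d_{i+1} = (381 - m_{i+1}^2)/d_i, a_{i+1} = floor((a_0 + m_{i+1})/d_{i+1}):
  m_1 = 1*19 - 0 = 19, d_1 = (381 - 19^2)/1 = 20/1 = 20, a_1 = floor((19 + 19)/20) = 1.
  m_2 = 20*1 - 19 = 1, d_2 = (381 - 1^2)/20 = 380/20 = 19, a_2 = floor((19 + 1)/19) = 1.
  m_3 = 19*1 - 1 = 18, d_3 = (381 - 18^2)/19 = 57/19 = 3, a_3 = floor((19 + 18)/3) = 12.
  m_4 = 3*12 - 18 = 18, d_4 = (381 - 18^2)/3 = 57/3 = 19, a_4 = floor((19 + 18)/19) = 1.
  m_5 = 19*1 - 18 = 1, d_5 = (381 - 1^2)/19 = 380/19 = 20, a_5 = floor((19 + 1)/20) = 1.
  m_6 = 20*1 - 1 = 19, d_6 = (381 - 19^2)/20 = 20/20 = 1, a_6 = floor((19 + 19)/1) = 38.
  m_7 = 1*38 - 19 = 19, d_7 = (381 - 19^2)/1 = 20/1 = 20: (m_7, d_7) = (m_1, d_1) = (19, 20), so from here the quotients repeat a_1, ..., a_6; the period length is 6.
So sqrt(381) = [19; (1, 1, 12, 1, 1, 38)] with period length k = 6.
k is even, so the fundamental solution of x^2 - 381y^2 = 1 is (p_{k-1}, q_{k-1}) = (p_5, q_5); compute convergents through index 5.
Convergents (p_i = a_i*p_{i-1} + p_{i-2}, q_i = a_i*q_{i-1} + q_{i-2} with p_{-2}=0, p_{-1}=1, q_{-2}=1, q_{-1}=0):
  i=0: a_0=19, p_0 = 19*1 + 0 = 19, q_0 = 19*0 + 1 = 1.
  i=1: a_1=1, p_1 = 1*19 + 1 = 20, q_1 = 1*1 + 0 = 1.
  i=2: a_2=1, p_2 = 1*20 + 19 = 39, q_2 = 1*1 + 1 = 2.
  i=3: a_3=12, p_3 = 12*39 + 20 = 488, q_3 = 12*2 + 1 = 25.
  i=4: a_4=1, p_4 = 1*488 + 39 = 527, q_4 = 1*25 + 2 = 27.
  i=5: a_5=1, p_5 = 1*527 + 488 = 1015, q_5 = 1*27 + 25 = 52.
Check: 1015^2 - 381*52^2 = 1030225 - 1030224 = 1, so (x, y) = (1015, 52) solves the equation, and by the theorem it is the least positive solution.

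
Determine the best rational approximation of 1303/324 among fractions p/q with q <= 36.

145/36

Expand x = 1303/324 as a continued fraction with the Euclidean algorithm:
  1303 = 4*324 + 7, so a_0 = 4.
  324 = 46*7 + 2, so a_1 = 46.
  7 = 3*2 + 1, so a_2 = 3.
  2 = 2*1 + 0, so a_3 = 2.
so x = [4; 46, 3, 2].
Convergents (p_i = a_i*p_{i-1} + p_{i-2}, q_i = a_i*q_{i-1} + q_{i-2} with p_{-2}=0, p_{-1}=1, q_{-2}=1, q_{-1}=0), until the denominator exceeds 36:
  i=0: a_0=4, p_0 = 4*1 + 0 = 4, q_0 = 4*0 + 1 = 1.
  i=1: a_1=46, p_1 = 46*4 + 1 = 185, q_1 = 46*1 + 0 = 46.
q_1 = 46 > 36, so the last convergent with denominator <= 36 is p_0/q_0 = 4/1.
The closest fraction with denominator <= 36 is either p_0/q_0 or the intermediate fraction (k*p_0 + p_{-1})/(k*q_0 + q_{-1}) with the largest k >= 1 whose denominator stays <= 36; these approach x as k grows, and every other convergent or intermediate fraction in range is farther away.
Largest k: floor((36 - q_{-1})/q_0) = floor((36 - 0)/1) = 36 (using the seeds p_{-1} = 1, q_{-1} = 0).
That gives (36*4 + 1)/(36*1 + 0) = 145/36.
Compare the errors: |x - 4/1| = |1303*1 - 4*324|/(324*1) = 7/324, and |x - 145/36| = |1303*36 - 145*324|/(324*36) = 72/11664.
Cross-multiplying, 72*324 = 23328 < 81648 = 7*11664, so 72/11664 is smaller: the intermediate fraction 145/36 is closer to x than 4/1.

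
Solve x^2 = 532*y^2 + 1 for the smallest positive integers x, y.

First expand sqrt(532) as a continued fraction. With x_i = (sqrt(532) + m_i)/d_i and (m_0, d_0) = (0, 1): a_0 = floor(sqrt(532)) = 23, since 23^2 = 529 <= 532 < 576 = 24^2.
Iterate m_{i+1} = d_i*a_i - m_i, d_{i+1} = (532 - m_{i+1}^2)/d_i, a_{i+1} = floor((a_0 + m_{i+1})/d_{i+1}):
  m_1 = 1*23 - 0 = 23, d_1 = (532 - 23^2)/1 = 3/1 = 3, a_1 = floor((23 + 23)/3) = 15.
  m_2 = 3*15 - 23 = 22, d_2 = (532 - 22^2)/3 = 48/3 = 16, a_2 = floor((23 + 22)/16) = 2.
  m_3 = 16*2 - 22 = 10, d_3 = (532 - 10^2)/16 = 432/16 = 27, a_3 = floor((23 + 10)/27) = 1.
  m_4 = 27*1 - 10 = 17, d_4 = (532 - 17^2)/27 = 243/27 = 9, a_4 = floor((23 + 17)/9) = 4.
  m_5 = 9*4 - 17 = 19, d_5 = (532 - 19^2)/9 = 171/9 = 19, a_5 = floor((23 + 19)/19) = 2.
  m_6 = 19*2 - 19 = 19, d_6 = (532 - 19^2)/19 = 171/19 = 9, a_6 = floor((23 + 19)/9) = 4.
  m_7 = 9*4 - 19 = 17, d_7 = (532 - 17^2)/9 = 243/9 = 27, a_7 = floor((23 + 17)/27) = 1.
  m_8 = 27*1 - 17 = 10, d_8 = (532 - 10^2)/27 = 432/27 = 16, a_8 = floor((23 + 10)/16) = 2.
  m_9 = 16*2 - 10 = 22, d_9 = (532 - 22^2)/16 = 48/16 = 3, a_9 = floor((23 + 22)/3) = 15.
  m_10 = 3*15 - 22 = 23, d_10 = (532 - 23^2)/3 = 3/3 = 1, a_10 = floor((23 + 23)/1) = 46.
  m_11 = 1*46 - 23 = 23, d_11 = (532 - 23^2)/1 = 3/1 = 3: (m_11, d_11) = (m_1, d_1) = (23, 3), so from here the quotients repeat a_1, ..., a_10; the period length is 10.
So sqrt(532) = [23; (15, 2, 1, 4, 2, 4, 1, 2, 15, 46)] with period length k = 10.
k is even, so the fundamental solution of x^2 - 532y^2 = 1 is (p_{k-1}, q_{k-1}) = (p_9, q_9); compute convergents through index 9.
Convergents (p_i = a_i*p_{i-1} + p_{i-2}, q_i = a_i*q_{i-1} + q_{i-2} with p_{-2}=0, p_{-1}=1, q_{-2}=1, q_{-1}=0):
  i=0: a_0=23, p_0 = 23*1 + 0 = 23, q_0 = 23*0 + 1 = 1.
  i=1: a_1=15, p_1 = 15*23 + 1 = 346, q_1 = 15*1 + 0 = 15.
  i=2: a_2=2, p_2 = 2*346 + 23 = 715, q_2 = 2*15 + 1 = 31.
  i=3: a_3=1, p_3 = 1*715 + 346 = 1061, q_3 = 1*31 + 15 = 46.
  i=4: a_4=4, p_4 = 4*1061 + 715 = 4959, q_4 = 4*46 + 31 = 215.
  i=5: a_5=2, p_5 = 2*4959 + 1061 = 10979, q_5 = 2*215 + 46 = 476.
  i=6: a_6=4, p_6 = 4*10979 + 4959 = 48875, q_6 = 4*476 + 215 = 2119.
  i=7: a_7=1, p_7 = 1*48875 + 10979 = 59854, q_7 = 1*2119 + 476 = 2595.
  i=8: a_8=2, p_8 = 2*59854 + 48875 = 168583, q_8 = 2*2595 + 2119 = 7309.
  i=9: a_9=15, p_9 = 15*168583 + 59854 = 2588599, q_9 = 15*7309 + 2595 = 112230.
Check: 2588599^2 - 532*112230^2 = 6700844782801 - 6700844782800 = 1, so (x, y) = (2588599, 112230) solves the equation, and by the theorem it is the least positive solution.

(x, y) = (2588599, 112230)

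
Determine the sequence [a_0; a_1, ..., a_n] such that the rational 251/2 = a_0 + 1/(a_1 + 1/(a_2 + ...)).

Run the Euclidean algorithm on 251 and 2; the successive quotients are the partial quotients a_0, a_1, ... (each step inverts the fractional part left over by the previous one):
  251 = 125*2 + 1, so a_0 = 125.
  2 = 2*1 + 0, so a_1 = 2.
The remainder reaches 0 after 2 divisions, so the expansion has 2 partial quotients, read off in order.

[125; 2]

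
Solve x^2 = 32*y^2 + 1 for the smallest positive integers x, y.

First expand sqrt(32) as a continued fraction. With x_i = (sqrt(32) + m_i)/d_i and (m_0, d_0) = (0, 1): a_0 = floor(sqrt(32)) = 5, since 5^2 = 25 <= 32 < 36 = 6^2.
Iterate m_{i+1} = d_i*a_i - m_i, d_{i+1} = (32 - m_{i+1}^2)/d_i, a_{i+1} = floor((a_0 + m_{i+1})/d_{i+1}):
  m_1 = 1*5 - 0 = 5, d_1 = (32 - 5^2)/1 = 7/1 = 7, a_1 = floor((5 + 5)/7) = 1.
  m_2 = 7*1 - 5 = 2, d_2 = (32 - 2^2)/7 = 28/7 = 4, a_2 = floor((5 + 2)/4) = 1.
  m_3 = 4*1 - 2 = 2, d_3 = (32 - 2^2)/4 = 28/4 = 7, a_3 = floor((5 + 2)/7) = 1.
  m_4 = 7*1 - 2 = 5, d_4 = (32 - 5^2)/7 = 7/7 = 1, a_4 = floor((5 + 5)/1) = 10.
  m_5 = 1*10 - 5 = 5, d_5 = (32 - 5^2)/1 = 7/1 = 7: (m_5, d_5) = (m_1, d_1) = (5, 7), so from here the quotients repeat a_1, ..., a_4; the period length is 4.
So sqrt(32) = [5; (1, 1, 1, 10)] with period length k = 4.
k is even, so the fundamental solution of x^2 - 32y^2 = 1 is (p_{k-1}, q_{k-1}) = (p_3, q_3); compute convergents through index 3.
Convergents (p_i = a_i*p_{i-1} + p_{i-2}, q_i = a_i*q_{i-1} + q_{i-2} with p_{-2}=0, p_{-1}=1, q_{-2}=1, q_{-1}=0):
  i=0: a_0=5, p_0 = 5*1 + 0 = 5, q_0 = 5*0 + 1 = 1.
  i=1: a_1=1, p_1 = 1*5 + 1 = 6, q_1 = 1*1 + 0 = 1.
  i=2: a_2=1, p_2 = 1*6 + 5 = 11, q_2 = 1*1 + 1 = 2.
  i=3: a_3=1, p_3 = 1*11 + 6 = 17, q_3 = 1*2 + 1 = 3.
Check: 17^2 - 32*3^2 = 289 - 288 = 1, so (x, y) = (17, 3) solves the equation, and by the theorem it is the least positive solution.

(x, y) = (17, 3)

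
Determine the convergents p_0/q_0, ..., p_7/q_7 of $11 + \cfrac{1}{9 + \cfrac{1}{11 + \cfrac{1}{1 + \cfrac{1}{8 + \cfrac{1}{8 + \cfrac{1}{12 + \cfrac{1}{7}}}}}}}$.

11/1, 100/9, 1111/100, 1211/109, 10799/972, 87603/7885, 1062035/95592, 7521848/677029

Using the convergent recurrence p_i = a_i*p_{i-1} + p_{i-2}, q_i = a_i*q_{i-1} + q_{i-2} with p_{-2}=0, p_{-1}=1, q_{-2}=1, q_{-1}=0:
  i=0: a_0=11, p_0 = 11*1 + 0 = 11, q_0 = 11*0 + 1 = 1.
  i=1: a_1=9, p_1 = 9*11 + 1 = 100, q_1 = 9*1 + 0 = 9.
  i=2: a_2=11, p_2 = 11*100 + 11 = 1111, q_2 = 11*9 + 1 = 100.
  i=3: a_3=1, p_3 = 1*1111 + 100 = 1211, q_3 = 1*100 + 9 = 109.
  i=4: a_4=8, p_4 = 8*1211 + 1111 = 10799, q_4 = 8*109 + 100 = 972.
  i=5: a_5=8, p_5 = 8*10799 + 1211 = 87603, q_5 = 8*972 + 109 = 7885.
  i=6: a_6=12, p_6 = 12*87603 + 10799 = 1062035, q_6 = 12*7885 + 972 = 95592.
  i=7: a_7=7, p_7 = 7*1062035 + 87603 = 7521848, q_7 = 7*95592 + 7885 = 677029.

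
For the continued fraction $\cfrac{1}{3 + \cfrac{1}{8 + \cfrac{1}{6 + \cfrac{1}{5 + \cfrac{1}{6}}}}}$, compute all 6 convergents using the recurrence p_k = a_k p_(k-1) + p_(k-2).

Using the convergent recurrence p_i = a_i*p_{i-1} + p_{i-2}, q_i = a_i*q_{i-1} + q_{i-2} with p_{-2}=0, p_{-1}=1, q_{-2}=1, q_{-1}=0:
  i=0: a_0=0, p_0 = 0*1 + 0 = 0, q_0 = 0*0 + 1 = 1.
  i=1: a_1=3, p_1 = 3*0 + 1 = 1, q_1 = 3*1 + 0 = 3.
  i=2: a_2=8, p_2 = 8*1 + 0 = 8, q_2 = 8*3 + 1 = 25.
  i=3: a_3=6, p_3 = 6*8 + 1 = 49, q_3 = 6*25 + 3 = 153.
  i=4: a_4=5, p_4 = 5*49 + 8 = 253, q_4 = 5*153 + 25 = 790.
  i=5: a_5=6, p_5 = 6*253 + 49 = 1567, q_5 = 6*790 + 153 = 4893.

0/1, 1/3, 8/25, 49/153, 253/790, 1567/4893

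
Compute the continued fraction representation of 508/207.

Run the Euclidean algorithm on 508 and 207; the successive quotients are the partial quotients a_0, a_1, ... (each step inverts the fractional part left over by the previous one):
  508 = 2*207 + 94, so a_0 = 2.
  207 = 2*94 + 19, so a_1 = 2.
  94 = 4*19 + 18, so a_2 = 4.
  19 = 1*18 + 1, so a_3 = 1.
  18 = 18*1 + 0, so a_4 = 18.
The remainder reaches 0 after 5 divisions, so the expansion has 5 partial quotients, read off in order.

[2; 2, 4, 1, 18]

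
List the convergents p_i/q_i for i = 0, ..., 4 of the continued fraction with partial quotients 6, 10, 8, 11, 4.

6/1, 61/10, 494/81, 5495/901, 22474/3685

Using the convergent recurrence p_i = a_i*p_{i-1} + p_{i-2}, q_i = a_i*q_{i-1} + q_{i-2} with p_{-2}=0, p_{-1}=1, q_{-2}=1, q_{-1}=0:
  i=0: a_0=6, p_0 = 6*1 + 0 = 6, q_0 = 6*0 + 1 = 1.
  i=1: a_1=10, p_1 = 10*6 + 1 = 61, q_1 = 10*1 + 0 = 10.
  i=2: a_2=8, p_2 = 8*61 + 6 = 494, q_2 = 8*10 + 1 = 81.
  i=3: a_3=11, p_3 = 11*494 + 61 = 5495, q_3 = 11*81 + 10 = 901.
  i=4: a_4=4, p_4 = 4*5495 + 494 = 22474, q_4 = 4*901 + 81 = 3685.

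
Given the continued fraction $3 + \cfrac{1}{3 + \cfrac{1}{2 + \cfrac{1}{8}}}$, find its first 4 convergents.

Using the convergent recurrence p_i = a_i*p_{i-1} + p_{i-2}, q_i = a_i*q_{i-1} + q_{i-2} with p_{-2}=0, p_{-1}=1, q_{-2}=1, q_{-1}=0:
  i=0: a_0=3, p_0 = 3*1 + 0 = 3, q_0 = 3*0 + 1 = 1.
  i=1: a_1=3, p_1 = 3*3 + 1 = 10, q_1 = 3*1 + 0 = 3.
  i=2: a_2=2, p_2 = 2*10 + 3 = 23, q_2 = 2*3 + 1 = 7.
  i=3: a_3=8, p_3 = 8*23 + 10 = 194, q_3 = 8*7 + 3 = 59.

3/1, 10/3, 23/7, 194/59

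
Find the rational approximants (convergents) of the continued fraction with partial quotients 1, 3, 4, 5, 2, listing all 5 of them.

1/1, 4/3, 17/13, 89/68, 195/149

Using the convergent recurrence p_i = a_i*p_{i-1} + p_{i-2}, q_i = a_i*q_{i-1} + q_{i-2} with p_{-2}=0, p_{-1}=1, q_{-2}=1, q_{-1}=0:
  i=0: a_0=1, p_0 = 1*1 + 0 = 1, q_0 = 1*0 + 1 = 1.
  i=1: a_1=3, p_1 = 3*1 + 1 = 4, q_1 = 3*1 + 0 = 3.
  i=2: a_2=4, p_2 = 4*4 + 1 = 17, q_2 = 4*3 + 1 = 13.
  i=3: a_3=5, p_3 = 5*17 + 4 = 89, q_3 = 5*13 + 3 = 68.
  i=4: a_4=2, p_4 = 2*89 + 17 = 195, q_4 = 2*68 + 13 = 149.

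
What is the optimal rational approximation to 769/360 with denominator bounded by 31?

Expand x = 769/360 as a continued fraction with the Euclidean algorithm:
  769 = 2*360 + 49, so a_0 = 2.
  360 = 7*49 + 17, so a_1 = 7.
  49 = 2*17 + 15, so a_2 = 2.
  17 = 1*15 + 2, so a_3 = 1.
  15 = 7*2 + 1, so a_4 = 7.
  2 = 2*1 + 0, so a_5 = 2.
so x = [2; 7, 2, 1, 7, 2].
Convergents (p_i = a_i*p_{i-1} + p_{i-2}, q_i = a_i*q_{i-1} + q_{i-2} with p_{-2}=0, p_{-1}=1, q_{-2}=1, q_{-1}=0), until the denominator exceeds 31:
  i=0: a_0=2, p_0 = 2*1 + 0 = 2, q_0 = 2*0 + 1 = 1.
  i=1: a_1=7, p_1 = 7*2 + 1 = 15, q_1 = 7*1 + 0 = 7.
  i=2: a_2=2, p_2 = 2*15 + 2 = 32, q_2 = 2*7 + 1 = 15.
  i=3: a_3=1, p_3 = 1*32 + 15 = 47, q_3 = 1*15 + 7 = 22.
  i=4: a_4=7, p_4 = 7*47 + 32 = 361, q_4 = 7*22 + 15 = 169.
q_4 = 169 > 31, so the last convergent with denominator <= 31 is p_3/q_3 = 47/22.
The closest fraction with denominator <= 31 is either p_3/q_3 or the intermediate fraction (k*p_3 + p_2)/(k*q_3 + q_2) with the largest k >= 1 whose denominator stays <= 31; these approach x as k grows, and every other convergent or intermediate fraction in range is farther away.
Largest k: floor((31 - q_2)/q_3) = floor((31 - 15)/22) = 0.
Since k = 0, no intermediate fraction beyond p_3/q_3 has denominator <= 31, so the convergent 47/22 is the closest (its error is |769*22 - 47*360|/(360*22) = 2/7920).

47/22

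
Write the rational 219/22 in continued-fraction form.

[9; 1, 21]

Run the Euclidean algorithm on 219 and 22; the successive quotients are the partial quotients a_0, a_1, ... (each step inverts the fractional part left over by the previous one):
  219 = 9*22 + 21, so a_0 = 9.
  22 = 1*21 + 1, so a_1 = 1.
  21 = 21*1 + 0, so a_2 = 21.
The remainder reaches 0 after 3 divisions, so the expansion has 3 partial quotients, read off in order.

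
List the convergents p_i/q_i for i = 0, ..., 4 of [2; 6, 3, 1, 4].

2/1, 13/6, 41/19, 54/25, 257/119

Using the convergent recurrence p_i = a_i*p_{i-1} + p_{i-2}, q_i = a_i*q_{i-1} + q_{i-2} with p_{-2}=0, p_{-1}=1, q_{-2}=1, q_{-1}=0:
  i=0: a_0=2, p_0 = 2*1 + 0 = 2, q_0 = 2*0 + 1 = 1.
  i=1: a_1=6, p_1 = 6*2 + 1 = 13, q_1 = 6*1 + 0 = 6.
  i=2: a_2=3, p_2 = 3*13 + 2 = 41, q_2 = 3*6 + 1 = 19.
  i=3: a_3=1, p_3 = 1*41 + 13 = 54, q_3 = 1*19 + 6 = 25.
  i=4: a_4=4, p_4 = 4*54 + 41 = 257, q_4 = 4*25 + 19 = 119.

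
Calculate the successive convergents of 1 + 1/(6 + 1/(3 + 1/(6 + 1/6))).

1/1, 7/6, 22/19, 139/120, 856/739

Using the convergent recurrence p_i = a_i*p_{i-1} + p_{i-2}, q_i = a_i*q_{i-1} + q_{i-2} with p_{-2}=0, p_{-1}=1, q_{-2}=1, q_{-1}=0:
  i=0: a_0=1, p_0 = 1*1 + 0 = 1, q_0 = 1*0 + 1 = 1.
  i=1: a_1=6, p_1 = 6*1 + 1 = 7, q_1 = 6*1 + 0 = 6.
  i=2: a_2=3, p_2 = 3*7 + 1 = 22, q_2 = 3*6 + 1 = 19.
  i=3: a_3=6, p_3 = 6*22 + 7 = 139, q_3 = 6*19 + 6 = 120.
  i=4: a_4=6, p_4 = 6*139 + 22 = 856, q_4 = 6*120 + 19 = 739.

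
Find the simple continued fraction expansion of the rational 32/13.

Run the Euclidean algorithm on 32 and 13; the successive quotients are the partial quotients a_0, a_1, ... (each step inverts the fractional part left over by the previous one):
  32 = 2*13 + 6, so a_0 = 2.
  13 = 2*6 + 1, so a_1 = 2.
  6 = 6*1 + 0, so a_2 = 6.
The remainder reaches 0 after 3 divisions, so the expansion has 3 partial quotients, read off in order.

[2; 2, 6]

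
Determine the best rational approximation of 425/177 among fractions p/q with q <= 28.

Expand x = 425/177 as a continued fraction with the Euclidean algorithm:
  425 = 2*177 + 71, so a_0 = 2.
  177 = 2*71 + 35, so a_1 = 2.
  71 = 2*35 + 1, so a_2 = 2.
  35 = 35*1 + 0, so a_3 = 35.
so x = [2; 2, 2, 35].
Convergents (p_i = a_i*p_{i-1} + p_{i-2}, q_i = a_i*q_{i-1} + q_{i-2} with p_{-2}=0, p_{-1}=1, q_{-2}=1, q_{-1}=0), until the denominator exceeds 28:
  i=0: a_0=2, p_0 = 2*1 + 0 = 2, q_0 = 2*0 + 1 = 1.
  i=1: a_1=2, p_1 = 2*2 + 1 = 5, q_1 = 2*1 + 0 = 2.
  i=2: a_2=2, p_2 = 2*5 + 2 = 12, q_2 = 2*2 + 1 = 5.
  i=3: a_3=35, p_3 = 35*12 + 5 = 425, q_3 = 35*5 + 2 = 177.
q_3 = 177 > 28, so the last convergent with denominator <= 28 is p_2/q_2 = 12/5.
The closest fraction with denominator <= 28 is either p_2/q_2 or the intermediate fraction (k*p_2 + p_1)/(k*q_2 + q_1) with the largest k >= 1 whose denominator stays <= 28; these approach x as k grows, and every other convergent or intermediate fraction in range is farther away.
Largest k: floor((28 - q_1)/q_2) = floor((28 - 2)/5) = 5.
That gives (5*12 + 5)/(5*5 + 2) = 65/27.
Compare the errors: |x - 12/5| = |425*5 - 12*177|/(177*5) = 1/885, and |x - 65/27| = |425*27 - 65*177|/(177*27) = 30/4779.
Cross-multiplying, 1*4779 = 4779 < 26550 = 30*885, so 1/885 is smaller: the convergent 12/5 is closer to x than 65/27.

12/5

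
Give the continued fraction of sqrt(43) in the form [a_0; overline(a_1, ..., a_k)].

Write x_i = (sqrt(43) + m_i)/d_i with (m_0, d_0) = (0, 1). a_0 = floor(sqrt(43)) = 6, since 6^2 = 36 <= 43 < 49 = 7^2.
Iterate m_{i+1} = d_i*a_i - m_i, d_{i+1} = (43 - m_{i+1}^2)/d_i, a_{i+1} = floor((a_0 + m_{i+1})/d_{i+1}):
  m_1 = 1*6 - 0 = 6, d_1 = (43 - 6^2)/1 = 7/1 = 7, a_1 = floor((6 + 6)/7) = 1.
  m_2 = 7*1 - 6 = 1, d_2 = (43 - 1^2)/7 = 42/7 = 6, a_2 = floor((6 + 1)/6) = 1.
  m_3 = 6*1 - 1 = 5, d_3 = (43 - 5^2)/6 = 18/6 = 3, a_3 = floor((6 + 5)/3) = 3.
  m_4 = 3*3 - 5 = 4, d_4 = (43 - 4^2)/3 = 27/3 = 9, a_4 = floor((6 + 4)/9) = 1.
  m_5 = 9*1 - 4 = 5, d_5 = (43 - 5^2)/9 = 18/9 = 2, a_5 = floor((6 + 5)/2) = 5.
  m_6 = 2*5 - 5 = 5, d_6 = (43 - 5^2)/2 = 18/2 = 9, a_6 = floor((6 + 5)/9) = 1.
  m_7 = 9*1 - 5 = 4, d_7 = (43 - 4^2)/9 = 27/9 = 3, a_7 = floor((6 + 4)/3) = 3.
  m_8 = 3*3 - 4 = 5, d_8 = (43 - 5^2)/3 = 18/3 = 6, a_8 = floor((6 + 5)/6) = 1.
  m_9 = 6*1 - 5 = 1, d_9 = (43 - 1^2)/6 = 42/6 = 7, a_9 = floor((6 + 1)/7) = 1.
  m_10 = 7*1 - 1 = 6, d_10 = (43 - 6^2)/7 = 7/7 = 1, a_10 = floor((6 + 6)/1) = 12.
  m_11 = 1*12 - 6 = 6, d_11 = (43 - 6^2)/1 = 7/1 = 7: (m_11, d_11) = (m_1, d_1) = (6, 7), so from here the quotients repeat a_1, ..., a_10; the period length is 10.
Hence the expansion of sqrt(43) is a_0 = 6 followed by the repeating block 1, 1, 3, 1, 5, 1, 3, 1, 1, 12 (period 10).

[6; overline(1, 1, 3, 1, 5, 1, 3, 1, 1, 12)]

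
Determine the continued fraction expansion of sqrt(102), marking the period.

[10; (10, 20)]

Write x_i = (sqrt(102) + m_i)/d_i with (m_0, d_0) = (0, 1). a_0 = floor(sqrt(102)) = 10, since 10^2 = 100 <= 102 < 121 = 11^2.
Iterate m_{i+1} = d_i*a_i - m_i, d_{i+1} = (102 - m_{i+1}^2)/d_i, a_{i+1} = floor((a_0 + m_{i+1})/d_{i+1}):
  m_1 = 1*10 - 0 = 10, d_1 = (102 - 10^2)/1 = 2/1 = 2, a_1 = floor((10 + 10)/2) = 10.
  m_2 = 2*10 - 10 = 10, d_2 = (102 - 10^2)/2 = 2/2 = 1, a_2 = floor((10 + 10)/1) = 20.
  m_3 = 1*20 - 10 = 10, d_3 = (102 - 10^2)/1 = 2/1 = 2: (m_3, d_3) = (m_1, d_1) = (10, 2), so from here the quotients repeat a_1, a_2; the period length is 2.
Hence the expansion of sqrt(102) is a_0 = 10 followed by the repeating block 10, 20 (period 2).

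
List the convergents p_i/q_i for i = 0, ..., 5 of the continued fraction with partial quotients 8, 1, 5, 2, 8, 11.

Using the convergent recurrence p_i = a_i*p_{i-1} + p_{i-2}, q_i = a_i*q_{i-1} + q_{i-2} with p_{-2}=0, p_{-1}=1, q_{-2}=1, q_{-1}=0:
  i=0: a_0=8, p_0 = 8*1 + 0 = 8, q_0 = 8*0 + 1 = 1.
  i=1: a_1=1, p_1 = 1*8 + 1 = 9, q_1 = 1*1 + 0 = 1.
  i=2: a_2=5, p_2 = 5*9 + 8 = 53, q_2 = 5*1 + 1 = 6.
  i=3: a_3=2, p_3 = 2*53 + 9 = 115, q_3 = 2*6 + 1 = 13.
  i=4: a_4=8, p_4 = 8*115 + 53 = 973, q_4 = 8*13 + 6 = 110.
  i=5: a_5=11, p_5 = 11*973 + 115 = 10818, q_5 = 11*110 + 13 = 1223.

8/1, 9/1, 53/6, 115/13, 973/110, 10818/1223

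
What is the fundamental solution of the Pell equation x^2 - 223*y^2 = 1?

First expand sqrt(223) as a continued fraction. With x_i = (sqrt(223) + m_i)/d_i and (m_0, d_0) = (0, 1): a_0 = floor(sqrt(223)) = 14, since 14^2 = 196 <= 223 < 225 = 15^2.
Iterate m_{i+1} = d_i*a_i - m_i, d_{i+1} = (223 - m_{i+1}^2)/d_i, a_{i+1} = floor((a_0 + m_{i+1})/d_{i+1}):
  m_1 = 1*14 - 0 = 14, d_1 = (223 - 14^2)/1 = 27/1 = 27, a_1 = floor((14 + 14)/27) = 1.
  m_2 = 27*1 - 14 = 13, d_2 = (223 - 13^2)/27 = 54/27 = 2, a_2 = floor((14 + 13)/2) = 13.
  m_3 = 2*13 - 13 = 13, d_3 = (223 - 13^2)/2 = 54/2 = 27, a_3 = floor((14 + 13)/27) = 1.
  m_4 = 27*1 - 13 = 14, d_4 = (223 - 14^2)/27 = 27/27 = 1, a_4 = floor((14 + 14)/1) = 28.
  m_5 = 1*28 - 14 = 14, d_5 = (223 - 14^2)/1 = 27/1 = 27: (m_5, d_5) = (m_1, d_1) = (14, 27), so from here the quotients repeat a_1, ..., a_4; the period length is 4.
So sqrt(223) = [14; (1, 13, 1, 28)] with period length k = 4.
k is even, so the fundamental solution of x^2 - 223y^2 = 1 is (p_{k-1}, q_{k-1}) = (p_3, q_3); compute convergents through index 3.
Convergents (p_i = a_i*p_{i-1} + p_{i-2}, q_i = a_i*q_{i-1} + q_{i-2} with p_{-2}=0, p_{-1}=1, q_{-2}=1, q_{-1}=0):
  i=0: a_0=14, p_0 = 14*1 + 0 = 14, q_0 = 14*0 + 1 = 1.
  i=1: a_1=1, p_1 = 1*14 + 1 = 15, q_1 = 1*1 + 0 = 1.
  i=2: a_2=13, p_2 = 13*15 + 14 = 209, q_2 = 13*1 + 1 = 14.
  i=3: a_3=1, p_3 = 1*209 + 15 = 224, q_3 = 1*14 + 1 = 15.
Check: 224^2 - 223*15^2 = 50176 - 50175 = 1, so (x, y) = (224, 15) solves the equation, and by the theorem it is the least positive solution.

(x, y) = (224, 15)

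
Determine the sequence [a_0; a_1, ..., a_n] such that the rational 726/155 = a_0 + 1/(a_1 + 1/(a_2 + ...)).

[4; 1, 2, 6, 8]

Run the Euclidean algorithm on 726 and 155; the successive quotients are the partial quotients a_0, a_1, ... (each step inverts the fractional part left over by the previous one):
  726 = 4*155 + 106, so a_0 = 4.
  155 = 1*106 + 49, so a_1 = 1.
  106 = 2*49 + 8, so a_2 = 2.
  49 = 6*8 + 1, so a_3 = 6.
  8 = 8*1 + 0, so a_4 = 8.
The remainder reaches 0 after 5 divisions, so the expansion has 5 partial quotients, read off in order.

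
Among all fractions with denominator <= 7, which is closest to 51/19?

Expand x = 51/19 as a continued fraction with the Euclidean algorithm:
  51 = 2*19 + 13, so a_0 = 2.
  19 = 1*13 + 6, so a_1 = 1.
  13 = 2*6 + 1, so a_2 = 2.
  6 = 6*1 + 0, so a_3 = 6.
so x = [2; 1, 2, 6].
Convergents (p_i = a_i*p_{i-1} + p_{i-2}, q_i = a_i*q_{i-1} + q_{i-2} with p_{-2}=0, p_{-1}=1, q_{-2}=1, q_{-1}=0), until the denominator exceeds 7:
  i=0: a_0=2, p_0 = 2*1 + 0 = 2, q_0 = 2*0 + 1 = 1.
  i=1: a_1=1, p_1 = 1*2 + 1 = 3, q_1 = 1*1 + 0 = 1.
  i=2: a_2=2, p_2 = 2*3 + 2 = 8, q_2 = 2*1 + 1 = 3.
  i=3: a_3=6, p_3 = 6*8 + 3 = 51, q_3 = 6*3 + 1 = 19.
q_3 = 19 > 7, so the last convergent with denominator <= 7 is p_2/q_2 = 8/3.
The closest fraction with denominator <= 7 is either p_2/q_2 or the intermediate fraction (k*p_2 + p_1)/(k*q_2 + q_1) with the largest k >= 1 whose denominator stays <= 7; these approach x as k grows, and every other convergent or intermediate fraction in range is farther away.
Largest k: floor((7 - q_1)/q_2) = floor((7 - 1)/3) = 2.
That gives (2*8 + 3)/(2*3 + 1) = 19/7.
Compare the errors: |x - 8/3| = |51*3 - 8*19|/(19*3) = 1/57, and |x - 19/7| = |51*7 - 19*19|/(19*7) = 4/133.
Cross-multiplying, 1*133 = 133 < 228 = 4*57, so 1/57 is smaller: the convergent 8/3 is closer to x than 19/7.

8/3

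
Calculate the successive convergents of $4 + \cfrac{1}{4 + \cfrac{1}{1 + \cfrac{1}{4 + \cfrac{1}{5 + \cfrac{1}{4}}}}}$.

Using the convergent recurrence p_i = a_i*p_{i-1} + p_{i-2}, q_i = a_i*q_{i-1} + q_{i-2} with p_{-2}=0, p_{-1}=1, q_{-2}=1, q_{-1}=0:
  i=0: a_0=4, p_0 = 4*1 + 0 = 4, q_0 = 4*0 + 1 = 1.
  i=1: a_1=4, p_1 = 4*4 + 1 = 17, q_1 = 4*1 + 0 = 4.
  i=2: a_2=1, p_2 = 1*17 + 4 = 21, q_2 = 1*4 + 1 = 5.
  i=3: a_3=4, p_3 = 4*21 + 17 = 101, q_3 = 4*5 + 4 = 24.
  i=4: a_4=5, p_4 = 5*101 + 21 = 526, q_4 = 5*24 + 5 = 125.
  i=5: a_5=4, p_5 = 4*526 + 101 = 2205, q_5 = 4*125 + 24 = 524.

4/1, 17/4, 21/5, 101/24, 526/125, 2205/524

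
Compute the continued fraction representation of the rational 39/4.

Run the Euclidean algorithm on 39 and 4; the successive quotients are the partial quotients a_0, a_1, ... (each step inverts the fractional part left over by the previous one):
  39 = 9*4 + 3, so a_0 = 9.
  4 = 1*3 + 1, so a_1 = 1.
  3 = 3*1 + 0, so a_2 = 3.
The remainder reaches 0 after 3 divisions, so the expansion has 3 partial quotients, read off in order.

[9; 1, 3]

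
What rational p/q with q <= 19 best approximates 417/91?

55/12

Expand x = 417/91 as a continued fraction with the Euclidean algorithm:
  417 = 4*91 + 53, so a_0 = 4.
  91 = 1*53 + 38, so a_1 = 1.
  53 = 1*38 + 15, so a_2 = 1.
  38 = 2*15 + 8, so a_3 = 2.
  15 = 1*8 + 7, so a_4 = 1.
  8 = 1*7 + 1, so a_5 = 1.
  7 = 7*1 + 0, so a_6 = 7.
so x = [4; 1, 1, 2, 1, 1, 7].
Convergents (p_i = a_i*p_{i-1} + p_{i-2}, q_i = a_i*q_{i-1} + q_{i-2} with p_{-2}=0, p_{-1}=1, q_{-2}=1, q_{-1}=0), until the denominator exceeds 19:
  i=0: a_0=4, p_0 = 4*1 + 0 = 4, q_0 = 4*0 + 1 = 1.
  i=1: a_1=1, p_1 = 1*4 + 1 = 5, q_1 = 1*1 + 0 = 1.
  i=2: a_2=1, p_2 = 1*5 + 4 = 9, q_2 = 1*1 + 1 = 2.
  i=3: a_3=2, p_3 = 2*9 + 5 = 23, q_3 = 2*2 + 1 = 5.
  i=4: a_4=1, p_4 = 1*23 + 9 = 32, q_4 = 1*5 + 2 = 7.
  i=5: a_5=1, p_5 = 1*32 + 23 = 55, q_5 = 1*7 + 5 = 12.
  i=6: a_6=7, p_6 = 7*55 + 32 = 417, q_6 = 7*12 + 7 = 91.
q_6 = 91 > 19, so the last convergent with denominator <= 19 is p_5/q_5 = 55/12.
The closest fraction with denominator <= 19 is either p_5/q_5 or the intermediate fraction (k*p_5 + p_4)/(k*q_5 + q_4) with the largest k >= 1 whose denominator stays <= 19; these approach x as k grows, and every other convergent or intermediate fraction in range is farther away.
Largest k: floor((19 - q_4)/q_5) = floor((19 - 7)/12) = 1.
That gives (1*55 + 32)/(1*12 + 7) = 87/19.
Compare the errors: |x - 55/12| = |417*12 - 55*91|/(91*12) = 1/1092, and |x - 87/19| = |417*19 - 87*91|/(91*19) = 6/1729.
Cross-multiplying, 1*1729 = 1729 < 6552 = 6*1092, so 1/1092 is smaller: the convergent 55/12 is closer to x than 87/19.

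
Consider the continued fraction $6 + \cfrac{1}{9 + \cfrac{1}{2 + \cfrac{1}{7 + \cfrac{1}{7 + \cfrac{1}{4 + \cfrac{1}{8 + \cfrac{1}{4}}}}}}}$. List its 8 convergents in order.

Using the convergent recurrence p_i = a_i*p_{i-1} + p_{i-2}, q_i = a_i*q_{i-1} + q_{i-2} with p_{-2}=0, p_{-1}=1, q_{-2}=1, q_{-1}=0:
  i=0: a_0=6, p_0 = 6*1 + 0 = 6, q_0 = 6*0 + 1 = 1.
  i=1: a_1=9, p_1 = 9*6 + 1 = 55, q_1 = 9*1 + 0 = 9.
  i=2: a_2=2, p_2 = 2*55 + 6 = 116, q_2 = 2*9 + 1 = 19.
  i=3: a_3=7, p_3 = 7*116 + 55 = 867, q_3 = 7*19 + 9 = 142.
  i=4: a_4=7, p_4 = 7*867 + 116 = 6185, q_4 = 7*142 + 19 = 1013.
  i=5: a_5=4, p_5 = 4*6185 + 867 = 25607, q_5 = 4*1013 + 142 = 4194.
  i=6: a_6=8, p_6 = 8*25607 + 6185 = 211041, q_6 = 8*4194 + 1013 = 34565.
  i=7: a_7=4, p_7 = 4*211041 + 25607 = 869771, q_7 = 4*34565 + 4194 = 142454.

6/1, 55/9, 116/19, 867/142, 6185/1013, 25607/4194, 211041/34565, 869771/142454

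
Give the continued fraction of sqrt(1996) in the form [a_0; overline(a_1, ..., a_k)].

[44; overline(1, 2, 10, 1, 5, 22, 5, 1, 10, 2, 1, 88)]

Write x_i = (sqrt(1996) + m_i)/d_i with (m_0, d_0) = (0, 1). a_0 = floor(sqrt(1996)) = 44, since 44^2 = 1936 <= 1996 < 2025 = 45^2.
Iterate m_{i+1} = d_i*a_i - m_i, d_{i+1} = (1996 - m_{i+1}^2)/d_i, a_{i+1} = floor((a_0 + m_{i+1})/d_{i+1}):
  m_1 = 1*44 - 0 = 44, d_1 = (1996 - 44^2)/1 = 60/1 = 60, a_1 = floor((44 + 44)/60) = 1.
  m_2 = 60*1 - 44 = 16, d_2 = (1996 - 16^2)/60 = 1740/60 = 29, a_2 = floor((44 + 16)/29) = 2.
  m_3 = 29*2 - 16 = 42, d_3 = (1996 - 42^2)/29 = 232/29 = 8, a_3 = floor((44 + 42)/8) = 10.
  m_4 = 8*10 - 42 = 38, d_4 = (1996 - 38^2)/8 = 552/8 = 69, a_4 = floor((44 + 38)/69) = 1.
  m_5 = 69*1 - 38 = 31, d_5 = (1996 - 31^2)/69 = 1035/69 = 15, a_5 = floor((44 + 31)/15) = 5.
  m_6 = 15*5 - 31 = 44, d_6 = (1996 - 44^2)/15 = 60/15 = 4, a_6 = floor((44 + 44)/4) = 22.
  m_7 = 4*22 - 44 = 44, d_7 = (1996 - 44^2)/4 = 60/4 = 15, a_7 = floor((44 + 44)/15) = 5.
  m_8 = 15*5 - 44 = 31, d_8 = (1996 - 31^2)/15 = 1035/15 = 69, a_8 = floor((44 + 31)/69) = 1.
  m_9 = 69*1 - 31 = 38, d_9 = (1996 - 38^2)/69 = 552/69 = 8, a_9 = floor((44 + 38)/8) = 10.
  m_10 = 8*10 - 38 = 42, d_10 = (1996 - 42^2)/8 = 232/8 = 29, a_10 = floor((44 + 42)/29) = 2.
  m_11 = 29*2 - 42 = 16, d_11 = (1996 - 16^2)/29 = 1740/29 = 60, a_11 = floor((44 + 16)/60) = 1.
  m_12 = 60*1 - 16 = 44, d_12 = (1996 - 44^2)/60 = 60/60 = 1, a_12 = floor((44 + 44)/1) = 88.
  m_13 = 1*88 - 44 = 44, d_13 = (1996 - 44^2)/1 = 60/1 = 60: (m_13, d_13) = (m_1, d_1) = (44, 60), so from here the quotients repeat a_1, ..., a_12; the period length is 12.
Hence the expansion of sqrt(1996) is a_0 = 44 followed by the repeating block 1, 2, 10, 1, 5, 22, 5, 1, 10, 2, 1, 88 (period 12).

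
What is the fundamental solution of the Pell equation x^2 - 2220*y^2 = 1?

First expand sqrt(2220) as a continued fraction. With x_i = (sqrt(2220) + m_i)/d_i and (m_0, d_0) = (0, 1): a_0 = floor(sqrt(2220)) = 47, since 47^2 = 2209 <= 2220 < 2304 = 48^2.
Iterate m_{i+1} = d_i*a_i - m_i, d_{i+1} = (2220 - m_{i+1}^2)/d_i, a_{i+1} = floor((a_0 + m_{i+1})/d_{i+1}):
  m_1 = 1*47 - 0 = 47, d_1 = (2220 - 47^2)/1 = 11/1 = 11, a_1 = floor((47 + 47)/11) = 8.
  m_2 = 11*8 - 47 = 41, d_2 = (2220 - 41^2)/11 = 539/11 = 49, a_2 = floor((47 + 41)/49) = 1.
  m_3 = 49*1 - 41 = 8, d_3 = (2220 - 8^2)/49 = 2156/49 = 44, a_3 = floor((47 + 8)/44) = 1.
  m_4 = 44*1 - 8 = 36, d_4 = (2220 - 36^2)/44 = 924/44 = 21, a_4 = floor((47 + 36)/21) = 3.
  m_5 = 21*3 - 36 = 27, d_5 = (2220 - 27^2)/21 = 1491/21 = 71, a_5 = floor((47 + 27)/71) = 1.
  m_6 = 71*1 - 27 = 44, d_6 = (2220 - 44^2)/71 = 284/71 = 4, a_6 = floor((47 + 44)/4) = 22.
  m_7 = 4*22 - 44 = 44, d_7 = (2220 - 44^2)/4 = 284/4 = 71, a_7 = floor((47 + 44)/71) = 1.
  m_8 = 71*1 - 44 = 27, d_8 = (2220 - 27^2)/71 = 1491/71 = 21, a_8 = floor((47 + 27)/21) = 3.
  m_9 = 21*3 - 27 = 36, d_9 = (2220 - 36^2)/21 = 924/21 = 44, a_9 = floor((47 + 36)/44) = 1.
  m_10 = 44*1 - 36 = 8, d_10 = (2220 - 8^2)/44 = 2156/44 = 49, a_10 = floor((47 + 8)/49) = 1.
  m_11 = 49*1 - 8 = 41, d_11 = (2220 - 41^2)/49 = 539/49 = 11, a_11 = floor((47 + 41)/11) = 8.
  m_12 = 11*8 - 41 = 47, d_12 = (2220 - 47^2)/11 = 11/11 = 1, a_12 = floor((47 + 47)/1) = 94.
  m_13 = 1*94 - 47 = 47, d_13 = (2220 - 47^2)/1 = 11/1 = 11: (m_13, d_13) = (m_1, d_1) = (47, 11), so from here the quotients repeat a_1, ..., a_12; the period length is 12.
So sqrt(2220) = [47; (8, 1, 1, 3, 1, 22, 1, 3, 1, 1, 8, 94)] with period length k = 12.
k is even, so the fundamental solution of x^2 - 2220y^2 = 1 is (p_{k-1}, q_{k-1}) = (p_11, q_11); compute convergents through index 11.
Convergents (p_i = a_i*p_{i-1} + p_{i-2}, q_i = a_i*q_{i-1} + q_{i-2} with p_{-2}=0, p_{-1}=1, q_{-2}=1, q_{-1}=0):
  i=0: a_0=47, p_0 = 47*1 + 0 = 47, q_0 = 47*0 + 1 = 1.
  i=1: a_1=8, p_1 = 8*47 + 1 = 377, q_1 = 8*1 + 0 = 8.
  i=2: a_2=1, p_2 = 1*377 + 47 = 424, q_2 = 1*8 + 1 = 9.
  i=3: a_3=1, p_3 = 1*424 + 377 = 801, q_3 = 1*9 + 8 = 17.
  i=4: a_4=3, p_4 = 3*801 + 424 = 2827, q_4 = 3*17 + 9 = 60.
  i=5: a_5=1, p_5 = 1*2827 + 801 = 3628, q_5 = 1*60 + 17 = 77.
  i=6: a_6=22, p_6 = 22*3628 + 2827 = 82643, q_6 = 22*77 + 60 = 1754.
  i=7: a_7=1, p_7 = 1*82643 + 3628 = 86271, q_7 = 1*1754 + 77 = 1831.
  i=8: a_8=3, p_8 = 3*86271 + 82643 = 341456, q_8 = 3*1831 + 1754 = 7247.
  i=9: a_9=1, p_9 = 1*341456 + 86271 = 427727, q_9 = 1*7247 + 1831 = 9078.
  i=10: a_10=1, p_10 = 1*427727 + 341456 = 769183, q_10 = 1*9078 + 7247 = 16325.
  i=11: a_11=8, p_11 = 8*769183 + 427727 = 6581191, q_11 = 8*16325 + 9078 = 139678.
Check: 6581191^2 - 2220*139678^2 = 43312074978481 - 43312074978480 = 1, so (x, y) = (6581191, 139678) solves the equation, and by the theorem it is the least positive solution.

(x, y) = (6581191, 139678)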